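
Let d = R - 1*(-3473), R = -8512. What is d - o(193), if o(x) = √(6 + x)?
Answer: -5039 - √199 ≈ -5053.1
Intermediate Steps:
d = -5039 (d = -8512 - 1*(-3473) = -8512 + 3473 = -5039)
d - o(193) = -5039 - √(6 + 193) = -5039 - √199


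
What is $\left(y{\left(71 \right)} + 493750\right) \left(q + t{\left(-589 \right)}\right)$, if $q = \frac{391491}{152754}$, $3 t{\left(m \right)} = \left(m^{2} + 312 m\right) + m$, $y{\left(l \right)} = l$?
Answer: $\frac{1362587979774501}{50918} \approx 2.676 \cdot 10^{10}$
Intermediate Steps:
$t{\left(m \right)} = \frac{m^{2}}{3} + \frac{313 m}{3}$ ($t{\left(m \right)} = \frac{\left(m^{2} + 312 m\right) + m}{3} = \frac{m^{2} + 313 m}{3} = \frac{m^{2}}{3} + \frac{313 m}{3}$)
$q = \frac{130497}{50918}$ ($q = 391491 \cdot \frac{1}{152754} = \frac{130497}{50918} \approx 2.5629$)
$\left(y{\left(71 \right)} + 493750\right) \left(q + t{\left(-589 \right)}\right) = \left(71 + 493750\right) \left(\frac{130497}{50918} + \frac{1}{3} \left(-589\right) \left(313 - 589\right)\right) = 493821 \left(\frac{130497}{50918} + \frac{1}{3} \left(-589\right) \left(-276\right)\right) = 493821 \left(\frac{130497}{50918} + 54188\right) = 493821 \cdot \frac{2759275081}{50918} = \frac{1362587979774501}{50918}$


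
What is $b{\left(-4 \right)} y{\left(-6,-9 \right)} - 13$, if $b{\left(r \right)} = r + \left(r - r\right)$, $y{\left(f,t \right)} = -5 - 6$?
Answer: $31$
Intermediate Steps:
$y{\left(f,t \right)} = -11$
$b{\left(r \right)} = r$ ($b{\left(r \right)} = r + 0 = r$)
$b{\left(-4 \right)} y{\left(-6,-9 \right)} - 13 = \left(-4\right) \left(-11\right) - 13 = 44 - 13 = 31$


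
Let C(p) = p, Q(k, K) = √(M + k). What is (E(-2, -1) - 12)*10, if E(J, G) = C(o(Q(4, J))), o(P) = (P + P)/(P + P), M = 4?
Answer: -110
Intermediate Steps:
Q(k, K) = √(4 + k)
o(P) = 1 (o(P) = (2*P)/((2*P)) = (2*P)*(1/(2*P)) = 1)
E(J, G) = 1
(E(-2, -1) - 12)*10 = (1 - 12)*10 = -11*10 = -110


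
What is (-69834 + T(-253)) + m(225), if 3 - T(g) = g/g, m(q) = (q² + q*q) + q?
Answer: 31643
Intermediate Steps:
m(q) = q + 2*q² (m(q) = (q² + q²) + q = 2*q² + q = q + 2*q²)
T(g) = 2 (T(g) = 3 - g/g = 3 - 1*1 = 3 - 1 = 2)
(-69834 + T(-253)) + m(225) = (-69834 + 2) + 225*(1 + 2*225) = -69832 + 225*(1 + 450) = -69832 + 225*451 = -69832 + 101475 = 31643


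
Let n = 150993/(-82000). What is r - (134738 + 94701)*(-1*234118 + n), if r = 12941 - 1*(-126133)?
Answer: 4404741631514927/82000 ≈ 5.3716e+10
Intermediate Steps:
r = 139074 (r = 12941 + 126133 = 139074)
n = -150993/82000 (n = 150993*(-1/82000) = -150993/82000 ≈ -1.8414)
r - (134738 + 94701)*(-1*234118 + n) = 139074 - (134738 + 94701)*(-1*234118 - 150993/82000) = 139074 - 229439*(-234118 - 150993/82000) = 139074 - 229439*(-19197826993)/82000 = 139074 - 1*(-4404730227446927/82000) = 139074 + 4404730227446927/82000 = 4404741631514927/82000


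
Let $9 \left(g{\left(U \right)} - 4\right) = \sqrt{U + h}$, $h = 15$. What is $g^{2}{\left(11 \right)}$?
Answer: $\frac{\left(36 + \sqrt{26}\right)^{2}}{81} \approx 20.853$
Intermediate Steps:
$g{\left(U \right)} = 4 + \frac{\sqrt{15 + U}}{9}$ ($g{\left(U \right)} = 4 + \frac{\sqrt{U + 15}}{9} = 4 + \frac{\sqrt{15 + U}}{9}$)
$g^{2}{\left(11 \right)} = \left(4 + \frac{\sqrt{15 + 11}}{9}\right)^{2} = \left(4 + \frac{\sqrt{26}}{9}\right)^{2}$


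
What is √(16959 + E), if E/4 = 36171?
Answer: √161643 ≈ 402.05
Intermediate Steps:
E = 144684 (E = 4*36171 = 144684)
√(16959 + E) = √(16959 + 144684) = √161643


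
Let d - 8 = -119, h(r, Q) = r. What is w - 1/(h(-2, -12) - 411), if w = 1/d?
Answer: -302/45843 ≈ -0.0065877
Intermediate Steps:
d = -111 (d = 8 - 119 = -111)
w = -1/111 (w = 1/(-111) = -1/111 ≈ -0.0090090)
w - 1/(h(-2, -12) - 411) = -1/111 - 1/(-2 - 411) = -1/111 - 1/(-413) = -1/111 - 1*(-1/413) = -1/111 + 1/413 = -302/45843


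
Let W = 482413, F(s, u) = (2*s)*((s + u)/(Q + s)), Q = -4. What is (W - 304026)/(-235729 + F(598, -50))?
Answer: -52980939/69683809 ≈ -0.76030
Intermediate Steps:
F(s, u) = 2*s*(s + u)/(-4 + s) (F(s, u) = (2*s)*((s + u)/(-4 + s)) = 2*s*(s + u)/(-4 + s))
(W - 304026)/(-235729 + F(598, -50)) = (482413 - 304026)/(-235729 + 2*598*(598 - 50)/(-4 + 598)) = 178387/(-235729 + 2*598*548/594) = 178387/(-235729 + 2*598*(1/594)*548) = 178387/(-235729 + 327704/297) = 178387/(-69683809/297) = 178387*(-297/69683809) = -52980939/69683809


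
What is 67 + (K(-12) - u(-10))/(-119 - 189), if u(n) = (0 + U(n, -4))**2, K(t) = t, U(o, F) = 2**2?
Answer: 738/11 ≈ 67.091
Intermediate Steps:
U(o, F) = 4
u(n) = 16 (u(n) = (0 + 4)**2 = 4**2 = 16)
67 + (K(-12) - u(-10))/(-119 - 189) = 67 + (-12 - 1*16)/(-119 - 189) = 67 + (-12 - 16)/(-308) = 67 - 1/308*(-28) = 67 + 1/11 = 738/11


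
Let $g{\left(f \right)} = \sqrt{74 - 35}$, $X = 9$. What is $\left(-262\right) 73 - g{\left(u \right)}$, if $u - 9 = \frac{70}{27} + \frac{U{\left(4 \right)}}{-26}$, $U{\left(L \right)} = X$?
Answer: $-19126 - \sqrt{39} \approx -19132.0$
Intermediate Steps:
$U{\left(L \right)} = 9$
$u = \frac{7895}{702}$ ($u = 9 + \left(\frac{70}{27} + \frac{9}{-26}\right) = 9 + \left(70 \cdot \frac{1}{27} + 9 \left(- \frac{1}{26}\right)\right) = 9 + \left(\frac{70}{27} - \frac{9}{26}\right) = 9 + \frac{1577}{702} = \frac{7895}{702} \approx 11.246$)
$g{\left(f \right)} = \sqrt{39}$
$\left(-262\right) 73 - g{\left(u \right)} = \left(-262\right) 73 - \sqrt{39} = -19126 - \sqrt{39}$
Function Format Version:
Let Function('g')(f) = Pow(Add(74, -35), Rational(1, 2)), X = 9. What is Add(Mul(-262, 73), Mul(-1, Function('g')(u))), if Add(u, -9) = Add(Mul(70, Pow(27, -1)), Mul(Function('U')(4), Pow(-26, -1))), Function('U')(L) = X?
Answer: Add(-19126, Mul(-1, Pow(39, Rational(1, 2)))) ≈ -19132.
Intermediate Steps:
Function('U')(L) = 9
u = Rational(7895, 702) (u = Add(9, Add(Mul(70, Pow(27, -1)), Mul(9, Pow(-26, -1)))) = Add(9, Add(Mul(70, Rational(1, 27)), Mul(9, Rational(-1, 26)))) = Add(9, Add(Rational(70, 27), Rational(-9, 26))) = Add(9, Rational(1577, 702)) = Rational(7895, 702) ≈ 11.246)
Function('g')(f) = Pow(39, Rational(1, 2))
Add(Mul(-262, 73), Mul(-1, Function('g')(u))) = Add(Mul(-262, 73), Mul(-1, Pow(39, Rational(1, 2)))) = Add(-19126, Mul(-1, Pow(39, Rational(1, 2))))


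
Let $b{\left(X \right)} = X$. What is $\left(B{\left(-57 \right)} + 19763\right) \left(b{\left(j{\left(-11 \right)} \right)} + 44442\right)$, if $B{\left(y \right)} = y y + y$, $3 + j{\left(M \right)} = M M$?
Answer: $1022874800$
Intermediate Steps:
$j{\left(M \right)} = -3 + M^{2}$ ($j{\left(M \right)} = -3 + M M = -3 + M^{2}$)
$B{\left(y \right)} = y + y^{2}$ ($B{\left(y \right)} = y^{2} + y = y + y^{2}$)
$\left(B{\left(-57 \right)} + 19763\right) \left(b{\left(j{\left(-11 \right)} \right)} + 44442\right) = \left(- 57 \left(1 - 57\right) + 19763\right) \left(\left(-3 + \left(-11\right)^{2}\right) + 44442\right) = \left(\left(-57\right) \left(-56\right) + 19763\right) \left(\left(-3 + 121\right) + 44442\right) = \left(3192 + 19763\right) \left(118 + 44442\right) = 22955 \cdot 44560 = 1022874800$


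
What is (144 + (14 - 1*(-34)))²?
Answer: 36864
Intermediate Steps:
(144 + (14 - 1*(-34)))² = (144 + (14 + 34))² = (144 + 48)² = 192² = 36864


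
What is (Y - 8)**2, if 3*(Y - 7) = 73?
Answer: 4900/9 ≈ 544.44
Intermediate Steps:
Y = 94/3 (Y = 7 + (1/3)*73 = 7 + 73/3 = 94/3 ≈ 31.333)
(Y - 8)**2 = (94/3 - 8)**2 = (70/3)**2 = 4900/9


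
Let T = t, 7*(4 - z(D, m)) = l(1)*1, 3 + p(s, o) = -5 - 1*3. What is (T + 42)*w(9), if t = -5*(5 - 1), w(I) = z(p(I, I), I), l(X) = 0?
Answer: 88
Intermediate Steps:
p(s, o) = -11 (p(s, o) = -3 + (-5 - 1*3) = -3 + (-5 - 3) = -3 - 8 = -11)
z(D, m) = 4 (z(D, m) = 4 - 0 = 4 - ⅐*0 = 4 + 0 = 4)
w(I) = 4
t = -20 (t = -5*4 = -20)
T = -20
(T + 42)*w(9) = (-20 + 42)*4 = 22*4 = 88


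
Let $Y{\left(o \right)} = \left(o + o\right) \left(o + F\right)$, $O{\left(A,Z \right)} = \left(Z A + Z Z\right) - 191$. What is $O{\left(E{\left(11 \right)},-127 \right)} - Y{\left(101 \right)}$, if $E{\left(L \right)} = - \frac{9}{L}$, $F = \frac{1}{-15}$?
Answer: $- \frac{717193}{165} \approx -4346.6$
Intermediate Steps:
$F = - \frac{1}{15} \approx -0.066667$
$O{\left(A,Z \right)} = -191 + Z^{2} + A Z$ ($O{\left(A,Z \right)} = \left(A Z + Z^{2}\right) - 191 = \left(Z^{2} + A Z\right) - 191 = -191 + Z^{2} + A Z$)
$Y{\left(o \right)} = 2 o \left(- \frac{1}{15} + o\right)$ ($Y{\left(o \right)} = \left(o + o\right) \left(o - \frac{1}{15}\right) = 2 o \left(- \frac{1}{15} + o\right)$)
$O{\left(E{\left(11 \right)},-127 \right)} - Y{\left(101 \right)} = \left(-191 + \left(-127\right)^{2} + - \frac{9}{11} \left(-127\right)\right) - \frac{2}{15} \cdot 101 \left(-1 + 15 \cdot 101\right) = \left(-191 + 16129 + \left(-9\right) \frac{1}{11} \left(-127\right)\right) - \frac{2}{15} \cdot 101 \left(-1 + 1515\right) = \left(-191 + 16129 - - \frac{1143}{11}\right) - \frac{2}{15} \cdot 101 \cdot 1514 = \left(-191 + 16129 + \frac{1143}{11}\right) - \frac{305828}{15} = \frac{176461}{11} - \frac{305828}{15} = - \frac{717193}{165}$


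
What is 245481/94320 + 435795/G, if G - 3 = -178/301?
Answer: 32993433275/182352 ≈ 1.8093e+5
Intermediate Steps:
G = 725/301 (G = 3 - 178/301 = 725/301 ≈ 2.4086)
245481/94320 + 435795/G = 245481/94320 + 435795/(725/301) = 245481*(1/94320) + 435795*(301/725) = 81827/31440 + 26234859/145 = 32993433275/182352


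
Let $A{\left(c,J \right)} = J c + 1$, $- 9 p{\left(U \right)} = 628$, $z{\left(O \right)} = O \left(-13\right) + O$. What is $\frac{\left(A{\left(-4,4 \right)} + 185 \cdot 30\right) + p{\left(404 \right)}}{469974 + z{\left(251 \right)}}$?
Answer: $\frac{49187}{4202658} \approx 0.011704$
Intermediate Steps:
$z{\left(O \right)} = - 12 O$ ($z{\left(O \right)} = - 13 O + O = - 12 O$)
$p{\left(U \right)} = - \frac{628}{9}$ ($p{\left(U \right)} = \left(- \frac{1}{9}\right) 628 = - \frac{628}{9}$)
$A{\left(c,J \right)} = 1 + J c$
$\frac{\left(A{\left(-4,4 \right)} + 185 \cdot 30\right) + p{\left(404 \right)}}{469974 + z{\left(251 \right)}} = \frac{\left(\left(1 + 4 \left(-4\right)\right) + 185 \cdot 30\right) - \frac{628}{9}}{469974 - 3012} = \frac{\left(\left(1 - 16\right) + 5550\right) - \frac{628}{9}}{469974 - 3012} = \frac{\left(-15 + 5550\right) - \frac{628}{9}}{466962} = \left(5535 - \frac{628}{9}\right) \frac{1}{466962} = \frac{49187}{9} \cdot \frac{1}{466962} = \frac{49187}{4202658}$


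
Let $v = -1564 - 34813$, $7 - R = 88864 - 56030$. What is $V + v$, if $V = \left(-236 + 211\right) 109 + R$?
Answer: $-71929$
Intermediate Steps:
$R = -32827$ ($R = 7 - \left(88864 - 56030\right) = 7 - 32834 = -32827$)
$V = -35552$ ($V = \left(-236 + 211\right) 109 - 32827 = \left(-25\right) 109 - 32827 = -2725 - 32827 = -35552$)
$v = -36377$ ($v = -1564 - 34813 = -36377$)
$V + v = -35552 - 36377 = -71929$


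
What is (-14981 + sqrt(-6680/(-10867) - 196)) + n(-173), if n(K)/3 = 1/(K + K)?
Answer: -5183429/346 + 2*I*sqrt(5768344871)/10867 ≈ -14981.0 + 13.978*I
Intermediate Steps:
n(K) = 3/(2*K) (n(K) = 3/(K + K) = 3/((2*K)) = 3*(1/(2*K)) = 3/(2*K))
(-14981 + sqrt(-6680/(-10867) - 196)) + n(-173) = (-14981 + sqrt(-6680/(-10867) - 196)) + (3/2)/(-173) = (-14981 + sqrt(-6680*(-1/10867) - 196)) + (3/2)*(-1/173) = (-14981 + sqrt(6680/10867 - 196)) - 3/346 = (-14981 + sqrt(-2123252/10867)) - 3/346 = (-14981 + 2*I*sqrt(5768344871)/10867) - 3/346 = -5183429/346 + 2*I*sqrt(5768344871)/10867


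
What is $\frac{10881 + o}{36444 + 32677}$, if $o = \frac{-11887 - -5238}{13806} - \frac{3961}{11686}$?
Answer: $\frac{438843649304}{2787942242709} \approx 0.15741$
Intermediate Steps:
$o = - \frac{33096445}{40334229}$ ($o = \left(-11887 + 5238\right) \frac{1}{13806} - \frac{3961}{11686} = \left(-6649\right) \frac{1}{13806} - \frac{3961}{11686} = - \frac{6649}{13806} - \frac{3961}{11686} = - \frac{33096445}{40334229} \approx -0.82055$)
$\frac{10881 + o}{36444 + 32677} = \frac{10881 - \frac{33096445}{40334229}}{36444 + 32677} = \frac{438843649304}{40334229 \cdot 69121} = \frac{438843649304}{40334229} \cdot \frac{1}{69121} = \frac{438843649304}{2787942242709}$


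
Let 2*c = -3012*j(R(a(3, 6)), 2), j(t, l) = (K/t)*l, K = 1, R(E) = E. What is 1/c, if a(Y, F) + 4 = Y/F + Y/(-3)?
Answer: 3/2008 ≈ 0.0014940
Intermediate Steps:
a(Y, F) = -4 - Y/3 + Y/F (a(Y, F) = -4 + (Y/F + Y/(-3)) = -4 + (Y/F + Y*(-1/3)) = -4 + (Y/F - Y/3) = -4 + (-Y/3 + Y/F) = -4 - Y/3 + Y/F)
j(t, l) = l/t (j(t, l) = (1/t)*l = l/t)
c = 2008/3 (c = (-6024/(-4 - 1/3*3 + 3/6))/2 = (-6024/(-4 - 1 + 3*(1/6)))/2 = (-6024/(-4 - 1 + 1/2))/2 = (-6024/(-9/2))/2 = (-6024*(-2)/9)/2 = (-3012*(-4/9))/2 = (1/2)*(4016/3) = 2008/3 ≈ 669.33)
1/c = 1/(2008/3) = 3/2008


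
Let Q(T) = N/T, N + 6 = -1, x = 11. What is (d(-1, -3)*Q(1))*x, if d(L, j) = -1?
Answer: 77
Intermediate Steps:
N = -7 (N = -6 - 1 = -7)
Q(T) = -7/T
(d(-1, -3)*Q(1))*x = -(-7)/1*11 = -(-7)*11 = -1*(-7)*11 = 7*11 = 77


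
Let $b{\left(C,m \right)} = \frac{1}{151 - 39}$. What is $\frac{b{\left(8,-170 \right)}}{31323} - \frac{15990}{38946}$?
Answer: $- \frac{9349282549}{22771570416} \approx -0.41057$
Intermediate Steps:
$b{\left(C,m \right)} = \frac{1}{112}$
$\frac{b{\left(8,-170 \right)}}{31323} - \frac{15990}{38946} = \frac{1}{112 \cdot 31323} - \frac{15990}{38946} = \frac{1}{112} \cdot \frac{1}{31323} - \frac{2665}{6491} = \frac{1}{3508176} - \frac{2665}{6491} = - \frac{9349282549}{22771570416}$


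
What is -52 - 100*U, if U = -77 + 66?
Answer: 1048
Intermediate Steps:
U = -11
-52 - 100*U = -52 - 100*(-11) = -52 + 1100 = 1048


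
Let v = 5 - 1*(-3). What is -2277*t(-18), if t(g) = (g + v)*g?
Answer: -409860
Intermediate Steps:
v = 8 (v = 5 + 3 = 8)
t(g) = g*(8 + g) (t(g) = (g + 8)*g = (8 + g)*g = g*(8 + g))
-2277*t(-18) = -(-40986)*(8 - 18) = -(-40986)*(-10) = -2277*180 = -409860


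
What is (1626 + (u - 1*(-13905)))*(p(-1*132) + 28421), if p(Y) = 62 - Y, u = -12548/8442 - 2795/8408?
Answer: 15770677940766415/35490168 ≈ 4.4437e+8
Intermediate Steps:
u = -64549487/35490168 (u = -12548*1/8442 - 2795*1/8408 = -6274/4221 - 2795/8408 = -64549487/35490168 ≈ -1.8188)
(1626 + (u - 1*(-13905)))*(p(-1*132) + 28421) = (1626 + (-64549487/35490168 - 1*(-13905)))*((62 - (-1)*132) + 28421) = (1626 + (-64549487/35490168 + 13905))*((62 - 1*(-132)) + 28421) = (1626 + 493426236553/35490168)*((62 + 132) + 28421) = 551133249721*(194 + 28421)/35490168 = (551133249721/35490168)*28615 = 15770677940766415/35490168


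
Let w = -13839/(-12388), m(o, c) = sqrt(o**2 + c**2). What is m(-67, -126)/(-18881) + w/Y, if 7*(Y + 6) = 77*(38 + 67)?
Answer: 4613/4744604 - sqrt(20365)/18881 ≈ -0.0065859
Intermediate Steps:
m(o, c) = sqrt(c**2 + o**2)
Y = 1149 (Y = -6 + (77*(38 + 67))/7 = -6 + (77*105)/7 = -6 + (1/7)*8085 = -6 + 1155 = 1149)
w = 13839/12388 (w = -13839*(-1/12388) = 13839/12388 ≈ 1.1171)
m(-67, -126)/(-18881) + w/Y = sqrt((-126)**2 + (-67)**2)/(-18881) + (13839/12388)/1149 = sqrt(15876 + 4489)*(-1/18881) + (13839/12388)*(1/1149) = sqrt(20365)*(-1/18881) + 4613/4744604 = -sqrt(20365)/18881 + 4613/4744604 = 4613/4744604 - sqrt(20365)/18881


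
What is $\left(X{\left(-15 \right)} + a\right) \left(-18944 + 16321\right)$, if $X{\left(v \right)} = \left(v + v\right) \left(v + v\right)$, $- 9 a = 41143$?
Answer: $\frac{86671789}{9} \approx 9.6302 \cdot 10^{6}$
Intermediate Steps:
$a = - \frac{41143}{9}$ ($a = \left(- \frac{1}{9}\right) 41143 = - \frac{41143}{9} \approx -4571.4$)
$X{\left(v \right)} = 4 v^{2}$ ($X{\left(v \right)} = 2 v 2 v = 4 v^{2}$)
$\left(X{\left(-15 \right)} + a\right) \left(-18944 + 16321\right) = \left(4 \left(-15\right)^{2} - \frac{41143}{9}\right) \left(-18944 + 16321\right) = \left(4 \cdot 225 - \frac{41143}{9}\right) \left(-2623\right) = \left(900 - \frac{41143}{9}\right) \left(-2623\right) = \left(- \frac{33043}{9}\right) \left(-2623\right) = \frac{86671789}{9}$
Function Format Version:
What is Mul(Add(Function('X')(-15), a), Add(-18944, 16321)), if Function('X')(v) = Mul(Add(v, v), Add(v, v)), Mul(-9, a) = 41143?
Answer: Rational(86671789, 9) ≈ 9.6302e+6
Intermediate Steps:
a = Rational(-41143, 9) (a = Mul(Rational(-1, 9), 41143) = Rational(-41143, 9) ≈ -4571.4)
Function('X')(v) = Mul(4, Pow(v, 2)) (Function('X')(v) = Mul(Mul(2, v), Mul(2, v)) = Mul(4, Pow(v, 2)))
Mul(Add(Function('X')(-15), a), Add(-18944, 16321)) = Mul(Add(Mul(4, Pow(-15, 2)), Rational(-41143, 9)), Add(-18944, 16321)) = Mul(Add(Mul(4, 225), Rational(-41143, 9)), -2623) = Mul(Add(900, Rational(-41143, 9)), -2623) = Mul(Rational(-33043, 9), -2623) = Rational(86671789, 9)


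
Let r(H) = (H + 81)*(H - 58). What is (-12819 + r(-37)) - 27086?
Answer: -44085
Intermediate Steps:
r(H) = (-58 + H)*(81 + H) (r(H) = (81 + H)*(-58 + H) = (-58 + H)*(81 + H))
(-12819 + r(-37)) - 27086 = (-12819 + (-4698 + (-37)² + 23*(-37))) - 27086 = (-12819 + (-4698 + 1369 - 851)) - 27086 = (-12819 - 4180) - 27086 = -16999 - 27086 = -44085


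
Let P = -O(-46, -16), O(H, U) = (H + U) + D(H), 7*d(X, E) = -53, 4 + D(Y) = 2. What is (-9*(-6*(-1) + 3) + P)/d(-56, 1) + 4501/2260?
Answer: 507493/119780 ≈ 4.2369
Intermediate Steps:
D(Y) = -2 (D(Y) = -4 + 2 = -2)
d(X, E) = -53/7 (d(X, E) = (1/7)*(-53) = -53/7)
O(H, U) = -2 + H + U (O(H, U) = (H + U) - 2 = -2 + H + U)
P = 64 (P = -(-2 - 46 - 16) = -1*(-64) = 64)
(-9*(-6*(-1) + 3) + P)/d(-56, 1) + 4501/2260 = (-9*(-6*(-1) + 3) + 64)/(-53/7) + 4501/2260 = (-9*(6 + 3) + 64)*(-7/53) + 4501*(1/2260) = (-9*9 + 64)*(-7/53) + 4501/2260 = (-81 + 64)*(-7/53) + 4501/2260 = -17*(-7/53) + 4501/2260 = 119/53 + 4501/2260 = 507493/119780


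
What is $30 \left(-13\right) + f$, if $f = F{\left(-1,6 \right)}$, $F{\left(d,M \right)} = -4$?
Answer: $-394$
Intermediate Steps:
$f = -4$
$30 \left(-13\right) + f = 30 \left(-13\right) - 4 = -390 - 4 = -394$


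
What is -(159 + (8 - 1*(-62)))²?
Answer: -52441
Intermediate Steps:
-(159 + (8 - 1*(-62)))² = -(159 + (8 + 62))² = -(159 + 70)² = -1*229² = -1*52441 = -52441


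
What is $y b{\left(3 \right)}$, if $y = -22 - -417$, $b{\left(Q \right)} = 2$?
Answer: $790$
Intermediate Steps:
$y = 395$ ($y = -22 + 417 = 395$)
$y b{\left(3 \right)} = 395 \cdot 2 = 790$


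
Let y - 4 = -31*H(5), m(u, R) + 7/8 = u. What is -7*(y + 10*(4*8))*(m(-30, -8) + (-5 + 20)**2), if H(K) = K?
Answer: -1837199/8 ≈ -2.2965e+5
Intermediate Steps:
m(u, R) = -7/8 + u
y = -151 (y = 4 - 31*5 = 4 - 155 = -151)
-7*(y + 10*(4*8))*(m(-30, -8) + (-5 + 20)**2) = -7*(-151 + 10*(4*8))*((-7/8 - 30) + (-5 + 20)**2) = -7*(-151 + 10*32)*(-247/8 + 15**2) = -7*(-151 + 320)*(-247/8 + 225) = -1183*1553/8 = -7*262457/8 = -1837199/8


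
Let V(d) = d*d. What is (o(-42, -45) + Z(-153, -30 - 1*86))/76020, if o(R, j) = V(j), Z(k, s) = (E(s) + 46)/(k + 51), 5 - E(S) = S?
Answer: 206383/7754040 ≈ 0.026616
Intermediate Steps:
E(S) = 5 - S
Z(k, s) = (51 - s)/(51 + k) (Z(k, s) = ((5 - s) + 46)/(k + 51) = (51 - s)/(51 + k))
V(d) = d²
o(R, j) = j²
(o(-42, -45) + Z(-153, -30 - 1*86))/76020 = ((-45)² + (51 - (-30 - 1*86))/(51 - 153))/76020 = (2025 + (51 - (-30 - 86))/(-102))*(1/76020) = (2025 - (51 - 1*(-116))/102)*(1/76020) = (2025 - (51 + 116)/102)*(1/76020) = (2025 - 1/102*167)*(1/76020) = (2025 - 167/102)*(1/76020) = (206383/102)*(1/76020) = 206383/7754040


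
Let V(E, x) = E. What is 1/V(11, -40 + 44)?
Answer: 1/11 ≈ 0.090909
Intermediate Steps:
1/V(11, -40 + 44) = 1/11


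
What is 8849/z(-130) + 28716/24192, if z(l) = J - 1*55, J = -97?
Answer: -2184481/38304 ≈ -57.030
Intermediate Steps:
z(l) = -152 (z(l) = -97 - 1*55 = -97 - 55 = -152)
8849/z(-130) + 28716/24192 = 8849/(-152) + 28716/24192 = 8849*(-1/152) + 28716*(1/24192) = -8849/152 + 2393/2016 = -2184481/38304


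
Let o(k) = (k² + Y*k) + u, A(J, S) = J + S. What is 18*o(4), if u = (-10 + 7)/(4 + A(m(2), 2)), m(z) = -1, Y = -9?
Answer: -1854/5 ≈ -370.80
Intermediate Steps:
u = -⅗ (u = (-10 + 7)/(4 + (-1 + 2)) = -3/(4 + 1) = -3/5 = -3*⅕ = -⅗ ≈ -0.60000)
o(k) = -⅗ + k² - 9*k (o(k) = (k² - 9*k) - ⅗ = -⅗ + k² - 9*k)
18*o(4) = 18*(-⅗ + 4² - 9*4) = 18*(-⅗ + 16 - 36) = 18*(-103/5) = -1854/5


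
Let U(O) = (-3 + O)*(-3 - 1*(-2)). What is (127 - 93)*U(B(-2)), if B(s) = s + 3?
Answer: 68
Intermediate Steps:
B(s) = 3 + s
U(O) = 3 - O (U(O) = (-3 + O)*(-3 + 2) = (-3 + O)*(-1) = 3 - O)
(127 - 93)*U(B(-2)) = (127 - 93)*(3 - (3 - 2)) = 34*(3 - 1*1) = 34*(3 - 1) = 34*2 = 68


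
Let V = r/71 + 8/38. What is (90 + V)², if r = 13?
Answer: 14869607481/1819801 ≈ 8171.0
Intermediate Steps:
V = 531/1349 (V = 13/71 + 8/38 = 13*(1/71) + 8*(1/38) = 13/71 + 4/19 = 531/1349 ≈ 0.39362)
(90 + V)² = (90 + 531/1349)² = (121941/1349)² = 14869607481/1819801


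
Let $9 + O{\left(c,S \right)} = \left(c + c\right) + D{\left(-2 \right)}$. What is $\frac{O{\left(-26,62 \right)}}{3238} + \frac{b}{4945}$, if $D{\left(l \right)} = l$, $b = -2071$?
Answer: $- \frac{7017433}{16011910} \approx -0.43826$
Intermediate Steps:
$O{\left(c,S \right)} = -11 + 2 c$ ($O{\left(c,S \right)} = -9 + \left(\left(c + c\right) - 2\right) = -9 + \left(2 c - 2\right) = -9 + \left(-2 + 2 c\right) = -11 + 2 c$)
$\frac{O{\left(-26,62 \right)}}{3238} + \frac{b}{4945} = \frac{-11 + 2 \left(-26\right)}{3238} - \frac{2071}{4945} = \left(-11 - 52\right) \frac{1}{3238} - \frac{2071}{4945} = \left(-63\right) \frac{1}{3238} - \frac{2071}{4945} = - \frac{63}{3238} - \frac{2071}{4945} = - \frac{7017433}{16011910}$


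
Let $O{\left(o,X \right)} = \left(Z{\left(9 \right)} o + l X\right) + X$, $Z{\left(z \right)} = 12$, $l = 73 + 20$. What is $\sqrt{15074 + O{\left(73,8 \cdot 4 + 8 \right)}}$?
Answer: $3 \sqrt{2190} \approx 140.39$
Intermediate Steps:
$l = 93$
$O{\left(o,X \right)} = 12 o + 94 X$ ($O{\left(o,X \right)} = \left(12 o + 93 X\right) + X = 12 o + 94 X$)
$\sqrt{15074 + O{\left(73,8 \cdot 4 + 8 \right)}} = \sqrt{15074 + \left(12 \cdot 73 + 94 \left(8 \cdot 4 + 8\right)\right)} = \sqrt{15074 + \left(876 + 94 \left(32 + 8\right)\right)} = \sqrt{15074 + \left(876 + 94 \cdot 40\right)} = \sqrt{15074 + \left(876 + 3760\right)} = \sqrt{15074 + 4636} = \sqrt{19710} = 3 \sqrt{2190}$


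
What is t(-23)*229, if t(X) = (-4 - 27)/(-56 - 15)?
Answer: 7099/71 ≈ 99.986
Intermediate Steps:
t(X) = 31/71 (t(X) = -31/(-71) = -31*(-1/71) = 31/71)
t(-23)*229 = (31/71)*229 = 7099/71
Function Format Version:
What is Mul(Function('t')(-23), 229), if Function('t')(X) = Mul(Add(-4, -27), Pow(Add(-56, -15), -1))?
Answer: Rational(7099, 71) ≈ 99.986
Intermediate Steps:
Function('t')(X) = Rational(31, 71) (Function('t')(X) = Mul(-31, Pow(-71, -1)) = Mul(-31, Rational(-1, 71)) = Rational(31, 71))
Mul(Function('t')(-23), 229) = Mul(Rational(31, 71), 229) = Rational(7099, 71)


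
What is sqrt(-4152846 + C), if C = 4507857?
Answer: sqrt(355011) ≈ 595.83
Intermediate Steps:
sqrt(-4152846 + C) = sqrt(-4152846 + 4507857) = sqrt(355011)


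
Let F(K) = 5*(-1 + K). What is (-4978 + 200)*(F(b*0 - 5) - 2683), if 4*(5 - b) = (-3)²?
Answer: 12962714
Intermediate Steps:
b = 11/4 (b = 5 - ¼*(-3)² = 5 - ¼*9 = 5 - 9/4 = 11/4 ≈ 2.7500)
F(K) = -5 + 5*K
(-4978 + 200)*(F(b*0 - 5) - 2683) = (-4978 + 200)*((-5 + 5*((11/4)*0 - 5)) - 2683) = -4778*((-5 + 5*(0 - 5)) - 2683) = -4778*((-5 + 5*(-5)) - 2683) = -4778*((-5 - 25) - 2683) = -4778*(-30 - 2683) = -4778*(-2713) = 12962714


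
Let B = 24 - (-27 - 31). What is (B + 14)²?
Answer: 9216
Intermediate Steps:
B = 82 (B = 24 - 1*(-58) = 24 + 58 = 82)
(B + 14)² = (82 + 14)² = 96² = 9216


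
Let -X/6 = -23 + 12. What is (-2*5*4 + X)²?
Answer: 676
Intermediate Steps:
X = 66 (X = -6*(-23 + 12) = -6*(-11) = 66)
(-2*5*4 + X)² = (-2*5*4 + 66)² = (-10*4 + 66)² = (-40 + 66)² = 26² = 676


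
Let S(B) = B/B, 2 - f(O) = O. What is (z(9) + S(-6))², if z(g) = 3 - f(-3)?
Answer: 1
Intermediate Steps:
f(O) = 2 - O
z(g) = -2 (z(g) = 3 - (2 - 1*(-3)) = 3 - (2 + 3) = 3 - 1*5 = 3 - 5 = -2)
S(B) = 1
(z(9) + S(-6))² = (-2 + 1)² = (-1)² = 1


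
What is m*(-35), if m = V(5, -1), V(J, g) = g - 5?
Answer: 210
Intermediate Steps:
V(J, g) = -5 + g
m = -6 (m = -5 - 1 = -6)
m*(-35) = -6*(-35) = 210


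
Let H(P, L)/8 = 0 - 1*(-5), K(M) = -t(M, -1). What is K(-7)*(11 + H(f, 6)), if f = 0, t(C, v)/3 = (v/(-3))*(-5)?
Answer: 255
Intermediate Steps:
t(C, v) = 5*v (t(C, v) = 3*((v/(-3))*(-5)) = 3*((v*(-⅓))*(-5)) = 3*(-v/3*(-5)) = 3*(5*v/3) = 5*v)
K(M) = 5 (K(M) = -5*(-1) = -1*(-5) = 5)
H(P, L) = 40 (H(P, L) = 8*(0 - 1*(-5)) = 8*(0 + 5) = 8*5 = 40)
K(-7)*(11 + H(f, 6)) = 5*(11 + 40) = 5*51 = 255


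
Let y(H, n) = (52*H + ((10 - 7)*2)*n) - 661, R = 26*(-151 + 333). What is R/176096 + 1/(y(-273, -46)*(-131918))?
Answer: 1180820400113/43942887849128 ≈ 0.026872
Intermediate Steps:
R = 4732 (R = 26*182 = 4732)
y(H, n) = -661 + 6*n + 52*H (y(H, n) = (52*H + (3*2)*n) - 661 = (52*H + 6*n) - 661 = (6*n + 52*H) - 661 = -661 + 6*n + 52*H)
R/176096 + 1/(y(-273, -46)*(-131918)) = 4732/176096 + 1/((-661 + 6*(-46) + 52*(-273))*(-131918)) = 4732*(1/176096) - 1/131918/(-661 - 276 - 14196) = 1183/44024 - 1/131918/(-15133) = 1183/44024 - 1/15133*(-1/131918) = 1183/44024 + 1/1996315094 = 1180820400113/43942887849128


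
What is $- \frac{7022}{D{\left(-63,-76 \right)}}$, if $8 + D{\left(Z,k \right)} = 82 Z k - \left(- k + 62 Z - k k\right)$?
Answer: $- \frac{3511}{201107} \approx -0.017458$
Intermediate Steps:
$D{\left(Z,k \right)} = -8 + k + k^{2} - 62 Z + 82 Z k$ ($D{\left(Z,k \right)} = -8 - \left(- k + 62 Z - k k - 82 Z k\right) = -8 - \left(- k - k^{2} + 62 Z - 82 Z k\right) = -8 + \left(82 Z k + \left(k + k^{2} - 62 Z\right)\right) = -8 + \left(k + k^{2} - 62 Z + 82 Z k\right) = -8 + k + k^{2} - 62 Z + 82 Z k$)
$- \frac{7022}{D{\left(-63,-76 \right)}} = - \frac{7022}{-8 - 76 + \left(-76\right)^{2} - -3906 + 82 \left(-63\right) \left(-76\right)} = - \frac{7022}{-8 - 76 + 5776 + 3906 + 392616} = - \frac{7022}{402214} = \left(-7022\right) \frac{1}{402214} = - \frac{3511}{201107}$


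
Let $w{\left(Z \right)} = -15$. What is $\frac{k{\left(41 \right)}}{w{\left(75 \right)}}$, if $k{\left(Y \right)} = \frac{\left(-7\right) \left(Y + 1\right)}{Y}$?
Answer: $\frac{98}{205} \approx 0.47805$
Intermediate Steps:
$k{\left(Y \right)} = \frac{-7 - 7 Y}{Y}$ ($k{\left(Y \right)} = \frac{\left(-7\right) \left(1 + Y\right)}{Y} = \frac{-7 - 7 Y}{Y}$)
$\frac{k{\left(41 \right)}}{w{\left(75 \right)}} = \frac{-7 - \frac{7}{41}}{-15} = \left(-7 - \frac{7}{41}\right) \left(- \frac{1}{15}\right) = \left(- \frac{294}{41}\right) \left(- \frac{1}{15}\right) = \frac{98}{205}$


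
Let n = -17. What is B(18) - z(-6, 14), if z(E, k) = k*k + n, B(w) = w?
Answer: -161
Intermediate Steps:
z(E, k) = -17 + k**2 (z(E, k) = k*k - 17 = k**2 - 17 = -17 + k**2)
B(18) - z(-6, 14) = 18 - (-17 + 14**2) = 18 - (-17 + 196) = 18 - 1*179 = 18 - 179 = -161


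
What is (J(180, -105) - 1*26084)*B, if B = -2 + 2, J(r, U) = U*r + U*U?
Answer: 0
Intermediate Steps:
J(r, U) = U² + U*r (J(r, U) = U*r + U² = U² + U*r)
B = 0
(J(180, -105) - 1*26084)*B = (-105*(-105 + 180) - 1*26084)*0 = (-105*75 - 26084)*0 = (-7875 - 26084)*0 = -33959*0 = 0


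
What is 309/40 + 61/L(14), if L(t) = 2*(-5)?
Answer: 13/8 ≈ 1.6250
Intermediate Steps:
L(t) = -10
309/40 + 61/L(14) = 309/40 + 61/(-10) = 309*(1/40) + 61*(-⅒) = 309/40 - 61/10 = 13/8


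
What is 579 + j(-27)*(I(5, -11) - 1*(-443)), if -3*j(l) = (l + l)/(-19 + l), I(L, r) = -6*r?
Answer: 8736/23 ≈ 379.83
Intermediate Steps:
j(l) = -2*l/(3*(-19 + l)) (j(l) = -(l + l)/(3*(-19 + l)) = -2*l/(3*(-19 + l)))
579 + j(-27)*(I(5, -11) - 1*(-443)) = 579 + (-2*(-27)/(-57 + 3*(-27)))*(-6*(-11) - 1*(-443)) = 579 + (-2*(-27)/(-57 - 81))*(66 + 443) = 579 - 2*(-27)/(-138)*509 = 579 - 2*(-27)*(-1/138)*509 = 579 - 9/23*509 = 579 - 4581/23 = 8736/23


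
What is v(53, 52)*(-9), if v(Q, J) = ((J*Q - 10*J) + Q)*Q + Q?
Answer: -1092330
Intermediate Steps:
v(Q, J) = Q + Q*(Q - 10*J + J*Q) (v(Q, J) = ((-10*J + J*Q) + Q)*Q + Q = (Q - 10*J + J*Q)*Q + Q = Q*(Q - 10*J + J*Q) + Q = Q + Q*(Q - 10*J + J*Q))
v(53, 52)*(-9) = (53*(1 + 53 - 10*52 + 52*53))*(-9) = (53*(1 + 53 - 520 + 2756))*(-9) = (53*2290)*(-9) = 121370*(-9) = -1092330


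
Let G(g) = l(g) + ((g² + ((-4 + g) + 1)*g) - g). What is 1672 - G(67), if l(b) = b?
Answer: -7105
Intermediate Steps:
G(g) = g² + g*(-3 + g) (G(g) = g + ((g² + ((-4 + g) + 1)*g) - g) = g + ((g² + (-3 + g)*g) - g) = g + ((g² + g*(-3 + g)) - g) = g + (g² - g + g*(-3 + g)) = g² + g*(-3 + g))
1672 - G(67) = 1672 - 67*(-3 + 2*67) = 1672 - 67*(-3 + 134) = 1672 - 67*131 = 1672 - 1*8777 = 1672 - 8777 = -7105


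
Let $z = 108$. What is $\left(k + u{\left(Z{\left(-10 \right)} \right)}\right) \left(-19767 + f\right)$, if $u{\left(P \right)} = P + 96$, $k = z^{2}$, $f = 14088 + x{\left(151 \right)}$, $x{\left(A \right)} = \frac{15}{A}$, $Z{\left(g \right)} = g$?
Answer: $- \frac{10075789500}{151} \approx -6.6727 \cdot 10^{7}$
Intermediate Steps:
$f = \frac{2127303}{151}$ ($f = 14088 + \frac{15}{151} = \frac{2127303}{151} \approx 14088.0$)
$k = 11664$ ($k = 108^{2} = 11664$)
$u{\left(P \right)} = 96 + P$
$\left(k + u{\left(Z{\left(-10 \right)} \right)}\right) \left(-19767 + f\right) = \left(11664 + \left(96 - 10\right)\right) \left(-19767 + \frac{2127303}{151}\right) = \left(11664 + 86\right) \left(- \frac{857514}{151}\right) = 11750 \left(- \frac{857514}{151}\right) = - \frac{10075789500}{151}$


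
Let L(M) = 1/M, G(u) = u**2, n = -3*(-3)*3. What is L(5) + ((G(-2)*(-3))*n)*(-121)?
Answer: 196021/5 ≈ 39204.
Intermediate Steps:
n = 27 (n = 9*3 = 27)
L(5) + ((G(-2)*(-3))*n)*(-121) = 1/5 + (((-2)**2*(-3))*27)*(-121) = 1/5 + ((4*(-3))*27)*(-121) = 1/5 - 12*27*(-121) = 1/5 - 324*(-121) = 1/5 + 39204 = 196021/5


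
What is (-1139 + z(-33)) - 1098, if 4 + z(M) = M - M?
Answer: -2241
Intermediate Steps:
z(M) = -4 (z(M) = -4 + (M - M) = -4 + 0 = -4)
(-1139 + z(-33)) - 1098 = (-1139 - 4) - 1098 = -1143 - 1098 = -2241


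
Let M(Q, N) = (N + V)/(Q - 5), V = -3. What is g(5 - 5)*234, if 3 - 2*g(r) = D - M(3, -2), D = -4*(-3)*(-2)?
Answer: 6903/2 ≈ 3451.5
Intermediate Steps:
M(Q, N) = (-3 + N)/(-5 + Q) (M(Q, N) = (N - 3)/(Q - 5) = (-3 + N)/(-5 + Q))
D = -24 (D = 12*(-2) = -24)
g(r) = 59/4 (g(r) = 3/2 - (-24 - (-3 - 2)/(-5 + 3))/2 = 3/2 - (-24 - (-5)/(-2))/2 = 3/2 - (-24 - (-1)*(-5)/2)/2 = 3/2 - (-24 - 1*5/2)/2 = 3/2 - (-24 - 5/2)/2 = 3/2 - ½*(-53/2) = 3/2 + 53/4 = 59/4)
g(5 - 5)*234 = (59/4)*234 = 6903/2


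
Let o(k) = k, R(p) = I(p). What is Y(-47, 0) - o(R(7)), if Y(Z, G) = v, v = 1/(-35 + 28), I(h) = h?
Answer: -50/7 ≈ -7.1429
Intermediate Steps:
R(p) = p
v = -⅐ (v = 1/(-7) = -⅐ ≈ -0.14286)
Y(Z, G) = -⅐
Y(-47, 0) - o(R(7)) = -⅐ - 1*7 = -⅐ - 7 = -50/7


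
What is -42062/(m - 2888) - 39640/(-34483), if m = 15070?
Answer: -483764733/210035953 ≈ -2.3032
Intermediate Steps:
-42062/(m - 2888) - 39640/(-34483) = -42062/(15070 - 2888) - 39640/(-34483) = -42062/12182 - 39640*(-1/34483) = -42062*1/12182 + 39640/34483 = -21031/6091 + 39640/34483 = -483764733/210035953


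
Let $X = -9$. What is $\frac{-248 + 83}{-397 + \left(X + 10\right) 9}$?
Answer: $\frac{165}{388} \approx 0.42526$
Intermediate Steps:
$\frac{-248 + 83}{-397 + \left(X + 10\right) 9} = \frac{-248 + 83}{-397 + \left(-9 + 10\right) 9} = - \frac{165}{-397 + 1 \cdot 9} = - \frac{165}{-397 + 9} = - \frac{165}{-388} = \left(-165\right) \left(- \frac{1}{388}\right) = \frac{165}{388}$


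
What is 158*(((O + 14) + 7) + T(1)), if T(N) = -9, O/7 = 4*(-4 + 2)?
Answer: -6952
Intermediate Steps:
O = -56 (O = 7*(4*(-4 + 2)) = 7*(4*(-2)) = 7*(-8) = -56)
158*(((O + 14) + 7) + T(1)) = 158*(((-56 + 14) + 7) - 9) = 158*((-42 + 7) - 9) = 158*(-35 - 9) = 158*(-44) = -6952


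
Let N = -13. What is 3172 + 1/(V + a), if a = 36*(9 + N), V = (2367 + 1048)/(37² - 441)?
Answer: 413047396/130217 ≈ 3172.0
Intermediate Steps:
V = 3415/928 (V = 3415/(1369 - 441) = 3415/928 ≈ 3.6800)
a = -144 (a = 36*(9 - 13) = 36*(-4) = -144)
3172 + 1/(V + a) = 3172 + 1/(3415/928 - 144) = 3172 + 1/(-130217/928) = 3172 - 928/130217 = 413047396/130217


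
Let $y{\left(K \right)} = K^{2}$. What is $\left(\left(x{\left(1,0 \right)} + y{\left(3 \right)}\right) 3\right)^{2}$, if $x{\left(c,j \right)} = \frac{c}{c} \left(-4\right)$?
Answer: $225$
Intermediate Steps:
$x{\left(c,j \right)} = -4$ ($x{\left(c,j \right)} = 1 \left(-4\right) = -4$)
$\left(\left(x{\left(1,0 \right)} + y{\left(3 \right)}\right) 3\right)^{2} = \left(\left(-4 + 3^{2}\right) 3\right)^{2} = \left(\left(-4 + 9\right) 3\right)^{2} = \left(5 \cdot 3\right)^{2} = 15^{2} = 225$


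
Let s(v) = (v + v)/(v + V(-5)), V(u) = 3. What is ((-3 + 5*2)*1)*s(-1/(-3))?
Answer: 7/5 ≈ 1.4000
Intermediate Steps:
s(v) = 2*v/(3 + v) (s(v) = (v + v)/(v + 3) = (2*v)/(3 + v) = 2*v/(3 + v))
((-3 + 5*2)*1)*s(-1/(-3)) = ((-3 + 5*2)*1)*(2*(-1/(-3))/(3 - 1/(-3))) = ((-3 + 10)*1)*(2*(-1*(-⅓))/(3 - 1*(-⅓))) = (7*1)*(2*(⅓)/(3 + ⅓)) = 7*(2*(⅓)/(10/3)) = 7*(2*(⅓)*(3/10)) = 7*(⅕) = 7/5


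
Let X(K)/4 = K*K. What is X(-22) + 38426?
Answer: 40362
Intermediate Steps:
X(K) = 4*K² (X(K) = 4*(K*K) = 4*K²)
X(-22) + 38426 = 4*(-22)² + 38426 = 4*484 + 38426 = 1936 + 38426 = 40362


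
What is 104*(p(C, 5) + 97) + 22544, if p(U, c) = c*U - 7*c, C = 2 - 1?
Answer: 29512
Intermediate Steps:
C = 1
p(U, c) = -7*c + U*c (p(U, c) = U*c - 7*c = -7*c + U*c)
104*(p(C, 5) + 97) + 22544 = 104*(5*(-7 + 1) + 97) + 22544 = 104*(5*(-6) + 97) + 22544 = 104*(-30 + 97) + 22544 = 104*67 + 22544 = 6968 + 22544 = 29512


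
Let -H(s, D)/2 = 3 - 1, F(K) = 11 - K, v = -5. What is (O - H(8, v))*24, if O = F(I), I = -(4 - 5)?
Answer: 336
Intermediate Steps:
I = 1 (I = -1*(-1) = 1)
O = 10 (O = 11 - 1*1 = 11 - 1 = 10)
H(s, D) = -4 (H(s, D) = -2*(3 - 1) = -2*2 = -4)
(O - H(8, v))*24 = (10 - 1*(-4))*24 = (10 + 4)*24 = 14*24 = 336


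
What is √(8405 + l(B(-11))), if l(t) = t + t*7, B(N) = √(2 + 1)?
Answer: √(8405 + 8*√3) ≈ 91.754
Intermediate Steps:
B(N) = √3
l(t) = 8*t (l(t) = t + 7*t = 8*t)
√(8405 + l(B(-11))) = √(8405 + 8*√3)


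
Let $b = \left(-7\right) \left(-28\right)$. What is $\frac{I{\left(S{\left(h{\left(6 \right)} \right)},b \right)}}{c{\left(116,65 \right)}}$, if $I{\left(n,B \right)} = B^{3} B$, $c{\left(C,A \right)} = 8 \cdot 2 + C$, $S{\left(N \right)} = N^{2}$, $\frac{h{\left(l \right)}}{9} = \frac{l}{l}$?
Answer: $\frac{368947264}{33} \approx 1.118 \cdot 10^{7}$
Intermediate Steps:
$h{\left(l \right)} = 9$ ($h{\left(l \right)} = 9 \frac{l}{l} = 9 \cdot 1 = 9$)
$b = 196$
$c{\left(C,A \right)} = 16 + C$
$I{\left(n,B \right)} = B^{4}$
$\frac{I{\left(S{\left(h{\left(6 \right)} \right)},b \right)}}{c{\left(116,65 \right)}} = \frac{196^{4}}{16 + 116} = \frac{1475789056}{132} = 1475789056 \cdot \frac{1}{132} = \frac{368947264}{33}$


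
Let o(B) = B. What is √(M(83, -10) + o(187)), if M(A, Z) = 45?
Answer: 2*√58 ≈ 15.232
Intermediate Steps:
√(M(83, -10) + o(187)) = √(45 + 187) = √232 = 2*√58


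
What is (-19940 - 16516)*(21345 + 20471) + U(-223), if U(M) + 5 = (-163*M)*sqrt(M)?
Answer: -1524444101 + 36349*I*sqrt(223) ≈ -1.5244e+9 + 5.4281e+5*I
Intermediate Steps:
U(M) = -5 - 163*M**(3/2) (U(M) = -5 + (-163*M)*sqrt(M) = -5 - 163*M**(3/2))
(-19940 - 16516)*(21345 + 20471) + U(-223) = (-19940 - 16516)*(21345 + 20471) + (-5 - (-36349)*I*sqrt(223)) = -36456*41816 + (-5 - (-36349)*I*sqrt(223)) = -1524444096 + (-5 + 36349*I*sqrt(223)) = -1524444101 + 36349*I*sqrt(223)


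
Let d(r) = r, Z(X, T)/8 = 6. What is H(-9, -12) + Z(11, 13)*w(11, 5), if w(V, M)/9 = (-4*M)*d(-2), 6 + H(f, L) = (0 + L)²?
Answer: 17418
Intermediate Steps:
H(f, L) = -6 + L² (H(f, L) = -6 + (0 + L)² = -6 + L²)
Z(X, T) = 48 (Z(X, T) = 8*6 = 48)
w(V, M) = 72*M (w(V, M) = 9*(-4*M*(-2)) = 9*(8*M) = 72*M)
H(-9, -12) + Z(11, 13)*w(11, 5) = (-6 + (-12)²) + 48*(72*5) = (-6 + 144) + 48*360 = 138 + 17280 = 17418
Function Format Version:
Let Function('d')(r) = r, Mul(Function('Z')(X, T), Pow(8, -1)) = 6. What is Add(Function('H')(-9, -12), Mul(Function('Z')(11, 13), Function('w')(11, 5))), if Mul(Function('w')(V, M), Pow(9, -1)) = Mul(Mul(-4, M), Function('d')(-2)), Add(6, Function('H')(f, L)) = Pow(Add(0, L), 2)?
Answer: 17418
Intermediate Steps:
Function('H')(f, L) = Add(-6, Pow(L, 2)) (Function('H')(f, L) = Add(-6, Pow(Add(0, L), 2)) = Add(-6, Pow(L, 2)))
Function('Z')(X, T) = 48 (Function('Z')(X, T) = Mul(8, 6) = 48)
Function('w')(V, M) = Mul(72, M) (Function('w')(V, M) = Mul(9, Mul(Mul(-4, M), -2)) = Mul(9, Mul(8, M)) = Mul(72, M))
Add(Function('H')(-9, -12), Mul(Function('Z')(11, 13), Function('w')(11, 5))) = Add(Add(-6, Pow(-12, 2)), Mul(48, Mul(72, 5))) = Add(Add(-6, 144), Mul(48, 360)) = Add(138, 17280) = 17418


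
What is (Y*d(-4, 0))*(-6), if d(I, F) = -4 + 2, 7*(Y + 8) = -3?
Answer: -708/7 ≈ -101.14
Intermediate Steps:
Y = -59/7 (Y = -8 + (⅐)*(-3) = -8 - 3/7 = -59/7 ≈ -8.4286)
d(I, F) = -2
(Y*d(-4, 0))*(-6) = -59/7*(-2)*(-6) = (118/7)*(-6) = -708/7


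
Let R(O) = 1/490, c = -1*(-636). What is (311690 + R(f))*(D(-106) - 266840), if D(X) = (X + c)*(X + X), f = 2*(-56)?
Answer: -5791449589920/49 ≈ -1.1819e+11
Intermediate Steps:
c = 636
f = -112
R(O) = 1/490
D(X) = 2*X*(636 + X) (D(X) = (X + 636)*(X + X) = (636 + X)*(2*X) = 2*X*(636 + X))
(311690 + R(f))*(D(-106) - 266840) = (311690 + 1/490)*(2*(-106)*(636 - 106) - 266840) = 152728101*(2*(-106)*530 - 266840)/490 = 152728101*(-112360 - 266840)/490 = (152728101/490)*(-379200) = -5791449589920/49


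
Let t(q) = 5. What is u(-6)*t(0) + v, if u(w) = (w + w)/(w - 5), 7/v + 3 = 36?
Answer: 17/3 ≈ 5.6667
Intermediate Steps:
v = 7/33 (v = 7/(-3 + 36) = 7/33 ≈ 0.21212)
u(w) = 2*w/(-5 + w) (u(w) = (2*w)/(-5 + w) = 2*w/(-5 + w))
u(-6)*t(0) + v = (2*(-6)/(-5 - 6))*5 + 7/33 = (2*(-6)/(-11))*5 + 7/33 = (2*(-6)*(-1/11))*5 + 7/33 = (12/11)*5 + 7/33 = 60/11 + 7/33 = 17/3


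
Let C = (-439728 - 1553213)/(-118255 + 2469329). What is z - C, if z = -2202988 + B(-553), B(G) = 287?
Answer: -5178711057933/2351074 ≈ -2.2027e+6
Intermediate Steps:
C = -1992941/2351074 ≈ -0.84767
z = -2202701 (z = -2202988 + 287 = -2202701)
z - C = -2202701 - 1*(-1992941/2351074) = -2202701 + 1992941/2351074 = -5178711057933/2351074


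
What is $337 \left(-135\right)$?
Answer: $-45495$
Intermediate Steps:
$337 \left(-135\right) = -45495$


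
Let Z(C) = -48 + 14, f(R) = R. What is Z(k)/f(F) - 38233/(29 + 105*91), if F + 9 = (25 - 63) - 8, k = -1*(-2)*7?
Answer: -1776959/527120 ≈ -3.3711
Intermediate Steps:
k = 14 (k = 2*7 = 14)
F = -55 (F = -9 + ((25 - 63) - 8) = -9 + (-38 - 8) = -9 - 46 = -55)
Z(C) = -34
Z(k)/f(F) - 38233/(29 + 105*91) = -34/(-55) - 38233/(29 + 105*91) = -34*(-1/55) - 38233/(29 + 9555) = 34/55 - 38233/9584 = -1776959/527120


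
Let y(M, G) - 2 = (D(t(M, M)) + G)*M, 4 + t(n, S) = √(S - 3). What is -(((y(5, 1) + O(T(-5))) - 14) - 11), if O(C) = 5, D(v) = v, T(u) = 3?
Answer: 33 - 5*√2 ≈ 25.929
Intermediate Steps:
t(n, S) = -4 + √(-3 + S) (t(n, S) = -4 + √(S - 3) = -4 + √(-3 + S))
y(M, G) = 2 + M*(-4 + G + √(-3 + M)) (y(M, G) = 2 + ((-4 + √(-3 + M)) + G)*M = 2 + (-4 + G + √(-3 + M))*M = 2 + M*(-4 + G + √(-3 + M)))
-(((y(5, 1) + O(T(-5))) - 14) - 11) = -((((2 + 1*5 + 5*(-4 + √(-3 + 5))) + 5) - 14) - 11) = -((((2 + 5 + 5*(-4 + √2)) + 5) - 14) - 11) = -((((2 + 5 + (-20 + 5*√2)) + 5) - 14) - 11) = -((((-13 + 5*√2) + 5) - 14) - 11) = -(((-8 + 5*√2) - 14) - 11) = -((-22 + 5*√2) - 11) = -(-33 + 5*√2) = 33 - 5*√2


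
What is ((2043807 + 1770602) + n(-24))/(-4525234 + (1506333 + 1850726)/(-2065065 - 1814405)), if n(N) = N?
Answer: -14797792175950/17555512903039 ≈ -0.84291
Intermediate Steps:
((2043807 + 1770602) + n(-24))/(-4525234 + (1506333 + 1850726)/(-2065065 - 1814405)) = ((2043807 + 1770602) - 24)/(-4525234 + (1506333 + 1850726)/(-2065065 - 1814405)) = (3814409 - 24)/(-4525234 + 3357059/(-3879470)) = 3814385/(-4525234 + 3357059*(-1/3879470)) = 3814385/(-4525234 - 3357059/3879470) = 3814385/(-17555512903039/3879470) = 3814385*(-3879470/17555512903039) = -14797792175950/17555512903039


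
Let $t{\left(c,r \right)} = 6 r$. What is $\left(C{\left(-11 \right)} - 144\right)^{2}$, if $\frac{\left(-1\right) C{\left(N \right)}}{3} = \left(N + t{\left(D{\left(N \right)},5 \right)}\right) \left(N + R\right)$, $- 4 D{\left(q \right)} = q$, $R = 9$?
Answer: $900$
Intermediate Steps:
$D{\left(q \right)} = - \frac{q}{4}$
$C{\left(N \right)} = - 3 \left(9 + N\right) \left(30 + N\right)$ ($C{\left(N \right)} = - 3 \left(N + 6 \cdot 5\right) \left(N + 9\right) = - 3 \left(N + 30\right) \left(9 + N\right) = - 3 \left(30 + N\right) \left(9 + N\right) = - 3 \left(9 + N\right) \left(30 + N\right)$)
$\left(C{\left(-11 \right)} - 144\right)^{2} = \left(\left(-810 - -1287 - 3 \left(-11\right)^{2}\right) - 144\right)^{2} = \left(\left(-810 + 1287 - 363\right) - 144\right)^{2} = \left(114 - 144\right)^{2} = \left(-30\right)^{2} = 900$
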